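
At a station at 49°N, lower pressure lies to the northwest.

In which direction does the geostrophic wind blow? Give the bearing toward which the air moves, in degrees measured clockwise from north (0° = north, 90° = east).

045°

The pressure-gradient force points toward the northwest (bearing 315°).
Geostrophic balance: in the Northern Hemisphere the Coriolis force deflects motion to the right, so the geostrophic wind blows 90° to the right of the pressure-gradient force (low pressure on the left).
Rotating 315° by 90° clockwise gives 045° — the wind blows toward the northeast.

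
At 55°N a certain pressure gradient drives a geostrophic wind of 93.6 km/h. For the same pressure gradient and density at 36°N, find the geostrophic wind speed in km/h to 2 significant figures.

With the same pressure gradient and density, V_g ∝ 1/f ∝ 1/sin φ.
V₂ = V₁ · sin φ₁ / sin φ₂ = 93.6 × sin 55° / sin 36°
V₂ = 93.6 × 0.8192/0.5878 = 130 km/h

130 km/h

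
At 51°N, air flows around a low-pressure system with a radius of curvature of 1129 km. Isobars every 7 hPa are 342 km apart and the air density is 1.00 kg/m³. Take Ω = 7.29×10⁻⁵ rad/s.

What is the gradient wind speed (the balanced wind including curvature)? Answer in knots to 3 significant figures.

Coriolis parameter at 51°N:
f = 2Ω sin φ = 2 × 7.29×10⁻⁵ × sin 51° = 1.13×10⁻⁴ s⁻¹
Pressure gradient: |∂P/∂n| = 700 Pa / 342000 m = 2.05×10⁻³ Pa/m
Geostrophic speed: V_g = |∂P/∂n|/(fρ) = 2.05×10⁻³/(1.13×10⁻⁴ × 1.00) = 18.1 m/s
Around a low, centrifugal force acts outward with Coriolis, so pressure-gradient force balances both:
(1/ρ)|∂P/∂n| = fV + V²/R  →  V² + fR·V − fR·V_g = 0
With fR = 1.13×10⁻⁴ × 1129×10³ m = 128 m/s:
V = [−fR + √((fR)² + 4 fR V_g)]/2 = [−128 + √(128² + 4×128×18.1)]/2 = 16.1 m/s
Subgeostrophic (V < V_g = 18.1 m/s), as expected around a low.
Converting: 16.1 m/s × 1.944 = 31.2 knots

31.2 knots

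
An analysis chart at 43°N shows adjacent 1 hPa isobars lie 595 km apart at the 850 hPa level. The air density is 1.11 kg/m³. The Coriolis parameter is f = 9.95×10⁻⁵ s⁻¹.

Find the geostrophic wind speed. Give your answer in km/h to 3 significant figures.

Pressure gradient: |∂P/∂n| = 100 Pa / 595000 m = 1.68×10⁻⁴ Pa/m
Geostrophic balance (pressure-gradient force = Coriolis force):
V_g = (1/(fρ)) |∂P/∂n| = 1.68×10⁻⁴ / (9.95×10⁻⁵ × 1.11) = 1.52 m/s
Converting: 1.52 m/s × 3.6 = 5.48 km/h

5.48 km/h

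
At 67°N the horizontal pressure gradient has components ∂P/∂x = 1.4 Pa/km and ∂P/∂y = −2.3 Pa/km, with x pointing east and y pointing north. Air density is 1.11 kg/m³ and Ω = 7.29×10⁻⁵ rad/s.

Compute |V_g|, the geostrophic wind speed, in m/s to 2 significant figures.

Coriolis parameter at 67°N:
f = 2Ω sin φ = 2 × 7.29×10⁻⁵ × sin 67° = 1.34×10⁻⁴ s⁻¹
Component geostrophic relations (x east, y north):
u_g = −(1/(fρ)) ∂P/∂y,  v_g = (1/(fρ)) ∂P/∂x
u_g = −(−2.3×10⁻³)/(1.34×10⁻⁴ × 1.11) = 15.4 m/s;  v_g = (1.4×10⁻³)/(1.34×10⁻⁴ × 1.11) = 9.40 m/s
|V_g| = √(u_g² + v_g²) = 18.1 m/s

18 m/s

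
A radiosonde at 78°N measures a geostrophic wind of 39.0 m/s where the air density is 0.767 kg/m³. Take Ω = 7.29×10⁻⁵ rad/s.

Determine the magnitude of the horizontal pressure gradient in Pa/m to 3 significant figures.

4.27×10⁻³ Pa/m

Coriolis parameter at 78°N:
f = 2Ω sin φ = 2 × 7.29×10⁻⁵ × sin 78° = 1.43×10⁻⁴ s⁻¹
Geostrophic balance rearranged: |∂P/∂n| = f ρ V_g
|∂P/∂n| = 1.43×10⁻⁴ × 0.767 × 39.0 = 4.27×10⁻³ Pa/m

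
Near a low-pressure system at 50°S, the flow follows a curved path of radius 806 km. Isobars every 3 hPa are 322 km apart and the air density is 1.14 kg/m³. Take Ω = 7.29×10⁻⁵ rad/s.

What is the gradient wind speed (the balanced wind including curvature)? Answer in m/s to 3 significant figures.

6.80 m/s

Coriolis parameter at 50°S:
f = 2Ω sin φ = 2 × 7.29×10⁻⁵ × sin 50° = 1.12×10⁻⁴ s⁻¹
Pressure gradient: |∂P/∂n| = 300 Pa / 322000 m = 9.32×10⁻⁴ Pa/m
Geostrophic speed: V_g = |∂P/∂n|/(fρ) = 9.32×10⁻⁴/(1.12×10⁻⁴ × 1.14) = 7.32 m/s
Around a low, centrifugal force acts outward with Coriolis, so pressure-gradient force balances both:
(1/ρ)|∂P/∂n| = fV + V²/R  →  V² + fR·V − fR·V_g = 0
With fR = 1.12×10⁻⁴ × 806×10³ m = 90.0 m/s:
V = [−fR + √((fR)² + 4 fR V_g)]/2 = [−90.0 + √(90.0² + 4×90.0×7.32)]/2 = 6.8 m/s
Subgeostrophic (V < V_g = 7.32 m/s), as expected around a low.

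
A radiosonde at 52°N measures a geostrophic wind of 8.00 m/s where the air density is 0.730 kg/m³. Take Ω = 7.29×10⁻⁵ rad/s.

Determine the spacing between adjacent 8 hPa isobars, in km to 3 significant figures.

Coriolis parameter at 52°N:
f = 2Ω sin φ = 2 × 7.29×10⁻⁵ × sin 52° = 1.15×10⁻⁴ s⁻¹
Geostrophic balance rearranged: |∂P/∂n| = f ρ V_g
|∂P/∂n| = 1.15×10⁻⁴ × 0.730 × 8.00 = 6.71×10⁻⁴ Pa/m
Isobar spacing: Δn = ΔP/|∂P/∂n| = 800 Pa / 6.71×10⁻⁴ Pa/m = 1192305 m ≈ 1190 km

1190 km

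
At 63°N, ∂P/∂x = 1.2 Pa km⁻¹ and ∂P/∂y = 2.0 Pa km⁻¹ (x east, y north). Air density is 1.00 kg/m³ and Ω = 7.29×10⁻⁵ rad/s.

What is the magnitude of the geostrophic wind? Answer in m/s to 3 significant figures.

Coriolis parameter at 63°N:
f = 2Ω sin φ = 2 × 7.29×10⁻⁵ × sin 63° = 1.30×10⁻⁴ s⁻¹
Component geostrophic relations (x east, y north):
u_g = −(1/(fρ)) ∂P/∂y,  v_g = (1/(fρ)) ∂P/∂x
u_g = −(2.0×10⁻³)/(1.30×10⁻⁴ × 1.00) = −15.4 m/s;  v_g = (1.2×10⁻³)/(1.30×10⁻⁴ × 1.00) = 9.24 m/s
|V_g| = √(u_g² + v_g²) = 18.0 m/s

18.0 m/s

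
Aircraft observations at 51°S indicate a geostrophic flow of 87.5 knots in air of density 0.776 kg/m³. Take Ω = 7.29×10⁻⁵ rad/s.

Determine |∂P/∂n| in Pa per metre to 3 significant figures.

Coriolis parameter at 51°S:
f = 2Ω sin φ = 2 × 7.29×10⁻⁵ × sin 51° = 1.13×10⁻⁴ s⁻¹
Wind speed in SI: 87.5 knots = 45.0 m/s
Geostrophic balance rearranged: |∂P/∂n| = f ρ V_g
|∂P/∂n| = 1.13×10⁻⁴ × 0.776 × 45.0 = 3.96×10⁻³ Pa/m

3.96×10⁻³ Pa/m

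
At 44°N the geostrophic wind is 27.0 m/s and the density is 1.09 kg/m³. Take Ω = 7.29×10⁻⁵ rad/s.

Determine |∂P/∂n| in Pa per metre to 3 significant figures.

2.98×10⁻³ Pa/m

Coriolis parameter at 44°N:
f = 2Ω sin φ = 2 × 7.29×10⁻⁵ × sin 44° = 1.01×10⁻⁴ s⁻¹
Geostrophic balance rearranged: |∂P/∂n| = f ρ V_g
|∂P/∂n| = 1.01×10⁻⁴ × 1.09 × 27.0 = 2.98×10⁻³ Pa/m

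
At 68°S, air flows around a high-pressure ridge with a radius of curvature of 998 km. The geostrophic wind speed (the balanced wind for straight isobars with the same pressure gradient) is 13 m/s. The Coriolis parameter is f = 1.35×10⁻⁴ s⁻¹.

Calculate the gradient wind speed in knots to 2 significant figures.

Around a high, pressure-gradient force acts outward with centrifugal, so Coriolis balances both:
fV = (1/ρ)|∂P/∂n| + V²/R  →  V² − fR·V + fR·V_g = 0
With fR = 1.35×10⁻⁴ × 998×10³ m = 135 m/s:
V = [fR − √((fR)² − 4 fR V_g)]/2 = [135 − √(135² − 4×135×13)]/2 = 14.6 m/s
Supergeostrophic (V > V_g = 13 m/s), as expected around a high.
Converting: 14.6 m/s × 1.944 = 28 knots

28 knots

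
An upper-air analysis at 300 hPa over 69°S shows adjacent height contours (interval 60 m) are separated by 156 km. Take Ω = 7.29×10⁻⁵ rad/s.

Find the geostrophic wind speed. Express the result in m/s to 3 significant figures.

27.7 m/s

Coriolis parameter at 69°S:
f = 2Ω sin φ = 2 × 7.29×10⁻⁵ × sin 69° = 1.36×10⁻⁴ s⁻¹
Height gradient: |∂Z/∂n| = 60 m / 156000 m = 3.85×10⁻⁴
On a pressure surface, geostrophic balance gives V_g = (g/f)|∂Z/∂n|:
V_g = 9.81 × 3.85×10⁻⁴ / 1.36×10⁻⁴ = 27.7 m/s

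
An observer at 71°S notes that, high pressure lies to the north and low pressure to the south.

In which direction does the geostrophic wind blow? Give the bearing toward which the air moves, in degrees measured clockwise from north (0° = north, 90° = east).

090°

The pressure-gradient force points toward the south (bearing 180°).
Geostrophic balance: in the Southern Hemisphere the Coriolis force deflects motion to the left, so the geostrophic wind blows 90° to the left of the pressure-gradient force (low pressure on the right).
Rotating 180° by 90° counterclockwise gives 090° — the wind blows toward the east.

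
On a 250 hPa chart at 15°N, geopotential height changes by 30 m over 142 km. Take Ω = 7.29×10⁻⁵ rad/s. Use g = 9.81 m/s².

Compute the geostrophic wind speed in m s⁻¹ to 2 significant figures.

Coriolis parameter at 15°N:
f = 2Ω sin φ = 2 × 7.29×10⁻⁵ × sin 15° = 3.77×10⁻⁵ s⁻¹
Height gradient: |∂Z/∂n| = 30 m / 142000 m = 2.11×10⁻⁴
On a pressure surface, geostrophic balance gives V_g = (g/f)|∂Z/∂n|:
V_g = 9.81 × 2.11×10⁻⁴ / 3.77×10⁻⁵ = 54.9 m/s

55 m s⁻¹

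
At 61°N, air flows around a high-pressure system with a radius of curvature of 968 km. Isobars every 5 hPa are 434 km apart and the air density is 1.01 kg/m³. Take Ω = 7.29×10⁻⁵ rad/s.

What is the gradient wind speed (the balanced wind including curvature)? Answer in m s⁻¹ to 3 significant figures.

9.71 m s⁻¹

Coriolis parameter at 61°N:
f = 2Ω sin φ = 2 × 7.29×10⁻⁵ × sin 61° = 1.28×10⁻⁴ s⁻¹
Pressure gradient: |∂P/∂n| = 500 Pa / 434000 m = 1.15×10⁻³ Pa/m
Geostrophic speed: V_g = |∂P/∂n|/(fρ) = 1.15×10⁻³/(1.28×10⁻⁴ × 1.01) = 8.95 m/s
Around a high, pressure-gradient force acts outward with centrifugal, so Coriolis balances both:
fV = (1/ρ)|∂P/∂n| + V²/R  →  V² − fR·V + fR·V_g = 0
With fR = 1.28×10⁻⁴ × 968×10³ m = 123 m/s:
V = [fR − √((fR)² − 4 fR V_g)]/2 = [123 − √(123² − 4×123×8.95)]/2 = 9.71 m/s
Supergeostrophic (V > V_g = 8.95 m/s), as expected around a high.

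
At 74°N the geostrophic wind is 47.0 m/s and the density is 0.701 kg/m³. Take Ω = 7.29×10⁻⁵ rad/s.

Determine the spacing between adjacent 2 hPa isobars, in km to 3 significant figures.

43.3 km

Coriolis parameter at 74°N:
f = 2Ω sin φ = 2 × 7.29×10⁻⁵ × sin 74° = 1.40×10⁻⁴ s⁻¹
Geostrophic balance rearranged: |∂P/∂n| = f ρ V_g
|∂P/∂n| = 1.40×10⁻⁴ × 0.701 × 47.0 = 4.62×10⁻³ Pa/m
Isobar spacing: Δn = ΔP/|∂P/∂n| = 200 Pa / 4.62×10⁻³ Pa/m = 43313 m ≈ 43.3 km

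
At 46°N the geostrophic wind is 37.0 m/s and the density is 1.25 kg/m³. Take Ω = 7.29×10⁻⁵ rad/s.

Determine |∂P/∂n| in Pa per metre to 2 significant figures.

Coriolis parameter at 46°N:
f = 2Ω sin φ = 2 × 7.29×10⁻⁵ × sin 46° = 1.05×10⁻⁴ s⁻¹
Geostrophic balance rearranged: |∂P/∂n| = f ρ V_g
|∂P/∂n| = 1.05×10⁻⁴ × 1.25 × 37.0 = 4.85×10⁻³ Pa/m

4.9×10⁻³ Pa/m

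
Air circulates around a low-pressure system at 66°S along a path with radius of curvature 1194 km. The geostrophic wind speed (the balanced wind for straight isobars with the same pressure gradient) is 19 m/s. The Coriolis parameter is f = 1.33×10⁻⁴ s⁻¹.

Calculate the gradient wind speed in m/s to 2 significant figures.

17 m/s

Around a low, centrifugal force acts outward with Coriolis, so pressure-gradient force balances both:
(1/ρ)|∂P/∂n| = fV + V²/R  →  V² + fR·V − fR·V_g = 0
With fR = 1.33×10⁻⁴ × 1194×10³ m = 159 m/s:
V = [−fR + √((fR)² + 4 fR V_g)]/2 = [−159 + √(159² + 4×159×19)]/2 = 17.1 m/s
Subgeostrophic (V < V_g = 19 m/s), as expected around a low.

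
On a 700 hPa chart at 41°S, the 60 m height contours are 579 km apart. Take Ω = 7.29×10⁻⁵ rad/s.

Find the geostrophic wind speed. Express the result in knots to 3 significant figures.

Coriolis parameter at 41°S:
f = 2Ω sin φ = 2 × 7.29×10⁻⁵ × sin 41° = 9.57×10⁻⁵ s⁻¹
Height gradient: |∂Z/∂n| = 60 m / 579000 m = 1.04×10⁻⁴
On a pressure surface, geostrophic balance gives V_g = (g/f)|∂Z/∂n|:
V_g = 9.81 × 1.04×10⁻⁴ / 9.57×10⁻⁵ = 10.6 m/s
Converting: 10.6 m/s × 1.944 = 20.7 knots

20.7 knots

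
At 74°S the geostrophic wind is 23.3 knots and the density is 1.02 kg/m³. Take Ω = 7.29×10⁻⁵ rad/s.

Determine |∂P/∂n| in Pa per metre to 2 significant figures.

Coriolis parameter at 74°S:
f = 2Ω sin φ = 2 × 7.29×10⁻⁵ × sin 74° = 1.40×10⁻⁴ s⁻¹
Wind speed in SI: 23.3 knots = 12.0 m/s
Geostrophic balance rearranged: |∂P/∂n| = f ρ V_g
|∂P/∂n| = 1.40×10⁻⁴ × 1.02 × 12.0 = 1.71×10⁻³ Pa/m

1.7×10⁻³ Pa/m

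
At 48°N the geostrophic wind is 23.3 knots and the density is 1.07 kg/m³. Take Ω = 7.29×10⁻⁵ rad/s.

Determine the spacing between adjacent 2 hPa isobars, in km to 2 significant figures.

140 km

Coriolis parameter at 48°N:
f = 2Ω sin φ = 2 × 7.29×10⁻⁵ × sin 48° = 1.08×10⁻⁴ s⁻¹
Wind speed in SI: 23.3 knots = 12.0 m/s
Geostrophic balance rearranged: |∂P/∂n| = f ρ V_g
|∂P/∂n| = 1.08×10⁻⁴ × 1.07 × 12.0 = 1.39×10⁻³ Pa/m
Isobar spacing: Δn = ΔP/|∂P/∂n| = 200 Pa / 1.39×10⁻³ Pa/m = 143920 m ≈ 140 km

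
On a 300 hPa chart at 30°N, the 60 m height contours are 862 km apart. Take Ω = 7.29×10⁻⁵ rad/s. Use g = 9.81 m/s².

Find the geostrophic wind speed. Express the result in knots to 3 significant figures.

Coriolis parameter at 30°N:
f = 2Ω sin φ = 2 × 7.29×10⁻⁵ × sin 30° = 7.29×10⁻⁵ s⁻¹
Height gradient: |∂Z/∂n| = 60 m / 862000 m = 6.96×10⁻⁵
On a pressure surface, geostrophic balance gives V_g = (g/f)|∂Z/∂n|:
V_g = 9.81 × 6.96×10⁻⁵ / 7.29×10⁻⁵ = 9.37 m/s
Converting: 9.37 m/s × 1.944 = 18.2 knots

18.2 knots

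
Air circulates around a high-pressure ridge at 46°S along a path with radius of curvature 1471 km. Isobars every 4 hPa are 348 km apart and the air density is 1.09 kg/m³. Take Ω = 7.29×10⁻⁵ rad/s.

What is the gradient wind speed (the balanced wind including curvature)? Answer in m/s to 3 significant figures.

Coriolis parameter at 46°S:
f = 2Ω sin φ = 2 × 7.29×10⁻⁵ × sin 46° = 1.05×10⁻⁴ s⁻¹
Pressure gradient: |∂P/∂n| = 400 Pa / 348000 m = 1.15×10⁻³ Pa/m
Geostrophic speed: V_g = |∂P/∂n|/(fρ) = 1.15×10⁻³/(1.05×10⁻⁴ × 1.09) = 10.1 m/s
Around a high, pressure-gradient force acts outward with centrifugal, so Coriolis balances both:
fV = (1/ρ)|∂P/∂n| + V²/R  →  V² − fR·V + fR·V_g = 0
With fR = 1.05×10⁻⁴ × 1471×10³ m = 154 m/s:
V = [fR − √((fR)² − 4 fR V_g)]/2 = [154 − √(154² − 4×154×10.1)]/2 = 10.8 m/s
Supergeostrophic (V > V_g = 10.1 m/s), as expected around a high.

10.8 m/s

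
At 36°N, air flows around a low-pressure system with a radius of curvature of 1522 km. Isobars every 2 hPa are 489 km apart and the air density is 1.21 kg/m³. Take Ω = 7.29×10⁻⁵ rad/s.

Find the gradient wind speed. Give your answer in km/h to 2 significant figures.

14 km/h

Coriolis parameter at 36°N:
f = 2Ω sin φ = 2 × 7.29×10⁻⁵ × sin 36° = 8.57×10⁻⁵ s⁻¹
Pressure gradient: |∂P/∂n| = 200 Pa / 489000 m = 4.09×10⁻⁴ Pa/m
Geostrophic speed: V_g = |∂P/∂n|/(fρ) = 4.09×10⁻⁴/(8.57×10⁻⁵ × 1.21) = 3.94 m/s
Around a low, centrifugal force acts outward with Coriolis, so pressure-gradient force balances both:
(1/ρ)|∂P/∂n| = fV + V²/R  →  V² + fR·V − fR·V_g = 0
With fR = 8.57×10⁻⁵ × 1522×10³ m = 130 m/s:
V = [−fR + √((fR)² + 4 fR V_g)]/2 = [−130 + √(130² + 4×130×3.94)]/2 = 3.83 m/s
Subgeostrophic (V < V_g = 3.94 m/s), as expected around a low.
Converting: 3.83 m/s × 3.6 = 14 km/h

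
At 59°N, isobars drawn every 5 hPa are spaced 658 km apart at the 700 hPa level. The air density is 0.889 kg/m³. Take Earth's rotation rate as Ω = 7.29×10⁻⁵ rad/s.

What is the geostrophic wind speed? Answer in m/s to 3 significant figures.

Coriolis parameter at 59°N:
f = 2Ω sin φ = 2 × 7.29×10⁻⁵ × sin 59° = 1.25×10⁻⁴ s⁻¹
Pressure gradient: |∂P/∂n| = 500 Pa / 658000 m = 7.60×10⁻⁴ Pa/m
Geostrophic balance (pressure-gradient force = Coriolis force):
V_g = (1/(fρ)) |∂P/∂n| = 7.60×10⁻⁴ / (1.25×10⁻⁴ × 0.889) = 6.84 m/s

6.84 m/s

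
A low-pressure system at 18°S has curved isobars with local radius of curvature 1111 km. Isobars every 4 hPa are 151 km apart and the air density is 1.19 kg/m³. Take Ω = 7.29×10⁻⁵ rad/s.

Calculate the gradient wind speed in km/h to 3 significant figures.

Coriolis parameter at 18°S:
f = 2Ω sin φ = 2 × 7.29×10⁻⁵ × sin 18° = 4.51×10⁻⁵ s⁻¹
Pressure gradient: |∂P/∂n| = 400 Pa / 151000 m = 2.65×10⁻³ Pa/m
Geostrophic speed: V_g = |∂P/∂n|/(fρ) = 2.65×10⁻³/(4.51×10⁻⁵ × 1.19) = 49.4 m/s
Around a low, centrifugal force acts outward with Coriolis, so pressure-gradient force balances both:
(1/ρ)|∂P/∂n| = fV + V²/R  →  V² + fR·V − fR·V_g = 0
With fR = 4.51×10⁻⁵ × 1111×10³ m = 50.1 m/s:
V = [−fR + √((fR)² + 4 fR V_g)]/2 = [−50.1 + √(50.1² + 4×50.1×49.4)]/2 = 30.6 m/s
Subgeostrophic (V < V_g = 49.4 m/s), as expected around a low.
Converting: 30.6 m/s × 3.6 = 110 km/h

110 km/h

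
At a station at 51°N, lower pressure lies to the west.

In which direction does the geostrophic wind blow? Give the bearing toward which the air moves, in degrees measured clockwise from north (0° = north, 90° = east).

000°

The pressure-gradient force points toward the west (bearing 270°).
Geostrophic balance: in the Northern Hemisphere the Coriolis force deflects motion to the right, so the geostrophic wind blows 90° to the right of the pressure-gradient force (low pressure on the left).
Rotating 270° by 90° clockwise gives 000° — the wind blows toward the north.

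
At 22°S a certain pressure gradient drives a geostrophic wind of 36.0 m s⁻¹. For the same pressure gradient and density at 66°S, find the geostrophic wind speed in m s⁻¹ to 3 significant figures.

With the same pressure gradient and density, V_g ∝ 1/f ∝ 1/sin φ.
V₂ = V₁ · sin φ₁ / sin φ₂ = 36.0 × sin 22° / sin 66°
V₂ = 36.0 × 0.3746/0.9135 = 14.8 m s⁻¹

14.8 m s⁻¹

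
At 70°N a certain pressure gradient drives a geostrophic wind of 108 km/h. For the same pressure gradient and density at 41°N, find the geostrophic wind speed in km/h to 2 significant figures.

With the same pressure gradient and density, V_g ∝ 1/f ∝ 1/sin φ.
V₂ = V₁ · sin φ₁ / sin φ₂ = 108 × sin 70° / sin 41°
V₂ = 108 × 0.9397/0.6561 = 150 km/h

150 km/h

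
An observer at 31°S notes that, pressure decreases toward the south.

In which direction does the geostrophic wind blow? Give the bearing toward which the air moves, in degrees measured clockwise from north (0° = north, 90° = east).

090°

The pressure-gradient force points toward the south (bearing 180°).
Geostrophic balance: in the Southern Hemisphere the Coriolis force deflects motion to the left, so the geostrophic wind blows 90° to the left of the pressure-gradient force (low pressure on the right).
Rotating 180° by 90° counterclockwise gives 090° — the wind blows toward the east.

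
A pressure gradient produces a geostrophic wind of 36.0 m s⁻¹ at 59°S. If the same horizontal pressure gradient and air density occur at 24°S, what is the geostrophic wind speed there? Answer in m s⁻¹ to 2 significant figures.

With the same pressure gradient and density, V_g ∝ 1/f ∝ 1/sin φ.
V₂ = V₁ · sin φ₁ / sin φ₂ = 36.0 × sin 59° / sin 24°
V₂ = 36.0 × 0.8572/0.4067 = 76 m s⁻¹

76 m s⁻¹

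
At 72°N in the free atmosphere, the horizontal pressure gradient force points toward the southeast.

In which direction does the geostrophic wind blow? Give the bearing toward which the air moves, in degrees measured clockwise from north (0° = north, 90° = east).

225°

The pressure-gradient force points toward the southeast (bearing 135°).
Geostrophic balance: in the Northern Hemisphere the Coriolis force deflects motion to the right, so the geostrophic wind blows 90° to the right of the pressure-gradient force (low pressure on the left).
Rotating 135° by 90° clockwise gives 225° — the wind blows toward the southwest.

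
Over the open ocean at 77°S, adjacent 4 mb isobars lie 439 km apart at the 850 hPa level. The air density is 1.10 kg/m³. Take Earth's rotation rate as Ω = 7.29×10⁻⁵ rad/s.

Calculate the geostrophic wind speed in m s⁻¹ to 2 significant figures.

Coriolis parameter at 77°S:
f = 2Ω sin φ = 2 × 7.29×10⁻⁵ × sin 77° = 1.42×10⁻⁴ s⁻¹
Pressure gradient: |∂P/∂n| = 400 Pa / 439000 m = 9.11×10⁻⁴ Pa/m
Geostrophic balance (pressure-gradient force = Coriolis force):
V_g = (1/(fρ)) |∂P/∂n| = 9.11×10⁻⁴ / (1.42×10⁻⁴ × 1.10) = 5.83 m/s

5.8 m s⁻¹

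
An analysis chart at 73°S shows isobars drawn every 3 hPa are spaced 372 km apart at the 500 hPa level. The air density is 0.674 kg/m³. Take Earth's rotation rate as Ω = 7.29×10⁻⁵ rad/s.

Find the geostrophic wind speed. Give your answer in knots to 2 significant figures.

Coriolis parameter at 73°S:
f = 2Ω sin φ = 2 × 7.29×10⁻⁵ × sin 73° = 1.39×10⁻⁴ s⁻¹
Pressure gradient: |∂P/∂n| = 300 Pa / 372000 m = 8.06×10⁻⁴ Pa/m
Geostrophic balance (pressure-gradient force = Coriolis force):
V_g = (1/(fρ)) |∂P/∂n| = 8.06×10⁻⁴ / (1.39×10⁻⁴ × 0.674) = 8.58 m/s
Converting: 8.58 m/s × 1.944 = 17 knots

17 knots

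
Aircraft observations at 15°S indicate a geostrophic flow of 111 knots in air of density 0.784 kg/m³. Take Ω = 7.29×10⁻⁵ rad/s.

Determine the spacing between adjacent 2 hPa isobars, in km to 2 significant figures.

120 km

Coriolis parameter at 15°S:
f = 2Ω sin φ = 2 × 7.29×10⁻⁵ × sin 15° = 3.77×10⁻⁵ s⁻¹
Wind speed in SI: 111 knots = 57.1 m/s
Geostrophic balance rearranged: |∂P/∂n| = f ρ V_g
|∂P/∂n| = 3.77×10⁻⁵ × 0.784 × 57.1 = 1.69×10⁻³ Pa/m
Isobar spacing: Δn = ΔP/|∂P/∂n| = 200 Pa / 1.69×10⁻³ Pa/m = 118386 m ≈ 120 km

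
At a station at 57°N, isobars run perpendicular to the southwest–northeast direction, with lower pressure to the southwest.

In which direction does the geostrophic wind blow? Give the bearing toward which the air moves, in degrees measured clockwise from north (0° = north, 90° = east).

315°

The pressure-gradient force points toward the southwest (bearing 225°).
Geostrophic balance: in the Northern Hemisphere the Coriolis force deflects motion to the right, so the geostrophic wind blows 90° to the right of the pressure-gradient force (low pressure on the left).
Rotating 225° by 90° clockwise gives 315° — the wind blows toward the northwest.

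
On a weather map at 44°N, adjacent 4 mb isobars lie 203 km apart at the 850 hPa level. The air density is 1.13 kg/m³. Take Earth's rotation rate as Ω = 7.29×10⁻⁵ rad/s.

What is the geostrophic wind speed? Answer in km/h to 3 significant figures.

Coriolis parameter at 44°N:
f = 2Ω sin φ = 2 × 7.29×10⁻⁵ × sin 44° = 1.01×10⁻⁴ s⁻¹
Pressure gradient: |∂P/∂n| = 400 Pa / 203000 m = 1.97×10⁻³ Pa/m
Geostrophic balance (pressure-gradient force = Coriolis force):
V_g = (1/(fρ)) |∂P/∂n| = 1.97×10⁻³ / (1.01×10⁻⁴ × 1.13) = 17.2 m/s
Converting: 17.2 m/s × 3.6 = 62.0 km/h

62.0 km/h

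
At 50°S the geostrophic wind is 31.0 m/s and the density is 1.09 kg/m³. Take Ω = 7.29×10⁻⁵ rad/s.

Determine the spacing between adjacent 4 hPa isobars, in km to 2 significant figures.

110 km

Coriolis parameter at 50°S:
f = 2Ω sin φ = 2 × 7.29×10⁻⁵ × sin 50° = 1.12×10⁻⁴ s⁻¹
Geostrophic balance rearranged: |∂P/∂n| = f ρ V_g
|∂P/∂n| = 1.12×10⁻⁴ × 1.09 × 31.0 = 3.77×10⁻³ Pa/m
Isobar spacing: Δn = ΔP/|∂P/∂n| = 400 Pa / 3.77×10⁻³ Pa/m = 105989 m ≈ 110 km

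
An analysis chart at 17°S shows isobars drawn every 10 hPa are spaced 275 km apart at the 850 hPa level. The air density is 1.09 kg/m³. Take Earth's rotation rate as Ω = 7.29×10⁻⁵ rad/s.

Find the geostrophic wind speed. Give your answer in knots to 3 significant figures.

Coriolis parameter at 17°S:
f = 2Ω sin φ = 2 × 7.29×10⁻⁵ × sin 17° = 4.26×10⁻⁵ s⁻¹
Pressure gradient: |∂P/∂n| = 1000 Pa / 275000 m = 3.64×10⁻³ Pa/m
Geostrophic balance (pressure-gradient force = Coriolis force):
V_g = (1/(fρ)) |∂P/∂n| = 3.64×10⁻³ / (4.26×10⁻⁵ × 1.09) = 78.3 m/s
Converting: 78.3 m/s × 1.944 = 152 knots

152 knots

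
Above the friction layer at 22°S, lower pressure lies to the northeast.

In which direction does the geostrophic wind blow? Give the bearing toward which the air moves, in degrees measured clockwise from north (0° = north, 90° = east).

315°

The pressure-gradient force points toward the northeast (bearing 045°).
Geostrophic balance: in the Southern Hemisphere the Coriolis force deflects motion to the left, so the geostrophic wind blows 90° to the left of the pressure-gradient force (low pressure on the right).
Rotating 045° by 90° counterclockwise gives 315° — the wind blows toward the northwest.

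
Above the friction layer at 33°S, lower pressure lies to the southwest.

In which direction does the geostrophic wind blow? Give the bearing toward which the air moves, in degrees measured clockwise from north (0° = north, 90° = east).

The pressure-gradient force points toward the southwest (bearing 225°).
Geostrophic balance: in the Southern Hemisphere the Coriolis force deflects motion to the left, so the geostrophic wind blows 90° to the left of the pressure-gradient force (low pressure on the right).
Rotating 225° by 90° counterclockwise gives 135° — the wind blows toward the southeast.

135°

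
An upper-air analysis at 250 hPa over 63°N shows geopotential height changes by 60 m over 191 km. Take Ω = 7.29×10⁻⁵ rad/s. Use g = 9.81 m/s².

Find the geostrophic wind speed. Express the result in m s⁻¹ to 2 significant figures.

24 m s⁻¹

Coriolis parameter at 63°N:
f = 2Ω sin φ = 2 × 7.29×10⁻⁵ × sin 63° = 1.30×10⁻⁴ s⁻¹
Height gradient: |∂Z/∂n| = 60 m / 191000 m = 3.14×10⁻⁴
On a pressure surface, geostrophic balance gives V_g = (g/f)|∂Z/∂n|:
V_g = 9.81 × 3.14×10⁻⁴ / 1.30×10⁻⁴ = 23.7 m/s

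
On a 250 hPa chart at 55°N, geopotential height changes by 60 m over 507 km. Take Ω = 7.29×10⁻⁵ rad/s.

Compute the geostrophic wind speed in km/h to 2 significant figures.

35 km/h

Coriolis parameter at 55°N:
f = 2Ω sin φ = 2 × 7.29×10⁻⁵ × sin 55° = 1.19×10⁻⁴ s⁻¹
Height gradient: |∂Z/∂n| = 60 m / 507000 m = 1.18×10⁻⁴
On a pressure surface, geostrophic balance gives V_g = (g/f)|∂Z/∂n|:
V_g = 9.81 × 1.18×10⁻⁴ / 1.19×10⁻⁴ = 9.72 m/s
Converting: 9.72 m/s × 3.6 = 35 km/h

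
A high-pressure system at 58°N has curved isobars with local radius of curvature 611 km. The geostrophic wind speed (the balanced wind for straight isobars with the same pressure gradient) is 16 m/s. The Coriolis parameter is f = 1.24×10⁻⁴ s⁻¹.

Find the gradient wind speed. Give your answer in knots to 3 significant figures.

Around a high, pressure-gradient force acts outward with centrifugal, so Coriolis balances both:
fV = (1/ρ)|∂P/∂n| + V²/R  →  V² − fR·V + fR·V_g = 0
With fR = 1.24×10⁻⁴ × 611×10³ m = 75.8 m/s:
V = [fR − √((fR)² − 4 fR V_g)]/2 = [75.8 − √(75.8² − 4×75.8×16)]/2 = 23 m/s
Supergeostrophic (V > V_g = 16 m/s), as expected around a high.
Converting: 23 m/s × 1.944 = 44.6 knots

44.6 knots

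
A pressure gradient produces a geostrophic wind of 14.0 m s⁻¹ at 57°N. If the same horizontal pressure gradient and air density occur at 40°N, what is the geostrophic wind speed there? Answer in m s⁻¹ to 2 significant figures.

With the same pressure gradient and density, V_g ∝ 1/f ∝ 1/sin φ.
V₂ = V₁ · sin φ₁ / sin φ₂ = 14.0 × sin 57° / sin 40°
V₂ = 14.0 × 0.8387/0.6428 = 18 m s⁻¹

18 m s⁻¹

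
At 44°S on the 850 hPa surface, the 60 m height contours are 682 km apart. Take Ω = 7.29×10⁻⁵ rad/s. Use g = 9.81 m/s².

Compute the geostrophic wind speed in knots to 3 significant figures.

16.6 knots

Coriolis parameter at 44°S:
f = 2Ω sin φ = 2 × 7.29×10⁻⁵ × sin 44° = 1.01×10⁻⁴ s⁻¹
Height gradient: |∂Z/∂n| = 60 m / 682000 m = 8.80×10⁻⁵
On a pressure surface, geostrophic balance gives V_g = (g/f)|∂Z/∂n|:
V_g = 9.81 × 8.80×10⁻⁵ / 1.01×10⁻⁴ = 8.52 m/s
Converting: 8.52 m/s × 1.944 = 16.6 knots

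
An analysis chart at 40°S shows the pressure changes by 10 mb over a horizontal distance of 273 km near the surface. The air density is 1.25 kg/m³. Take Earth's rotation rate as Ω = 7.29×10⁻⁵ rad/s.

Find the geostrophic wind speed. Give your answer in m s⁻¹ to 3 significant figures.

31.3 m s⁻¹

Coriolis parameter at 40°S:
f = 2Ω sin φ = 2 × 7.29×10⁻⁵ × sin 40° = 9.37×10⁻⁵ s⁻¹
Pressure gradient: |∂P/∂n| = 1000 Pa / 273000 m = 3.66×10⁻³ Pa/m
Geostrophic balance (pressure-gradient force = Coriolis force):
V_g = (1/(fρ)) |∂P/∂n| = 3.66×10⁻³ / (9.37×10⁻⁵ × 1.25) = 31.3 m/s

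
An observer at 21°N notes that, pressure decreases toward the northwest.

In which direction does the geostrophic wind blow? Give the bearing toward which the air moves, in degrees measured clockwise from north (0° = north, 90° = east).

045°

The pressure-gradient force points toward the northwest (bearing 315°).
Geostrophic balance: in the Northern Hemisphere the Coriolis force deflects motion to the right, so the geostrophic wind blows 90° to the right of the pressure-gradient force (low pressure on the left).
Rotating 315° by 90° clockwise gives 045° — the wind blows toward the northeast.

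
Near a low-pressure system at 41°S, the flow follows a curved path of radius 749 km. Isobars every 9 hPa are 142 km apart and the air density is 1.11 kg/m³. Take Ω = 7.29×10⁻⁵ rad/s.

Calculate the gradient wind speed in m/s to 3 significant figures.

38.7 m/s

Coriolis parameter at 41°S:
f = 2Ω sin φ = 2 × 7.29×10⁻⁵ × sin 41° = 9.57×10⁻⁵ s⁻¹
Pressure gradient: |∂P/∂n| = 900 Pa / 142000 m = 6.34×10⁻³ Pa/m
Geostrophic speed: V_g = |∂P/∂n|/(fρ) = 6.34×10⁻³/(9.57×10⁻⁵ × 1.11) = 59.7 m/s
Around a low, centrifugal force acts outward with Coriolis, so pressure-gradient force balances both:
(1/ρ)|∂P/∂n| = fV + V²/R  →  V² + fR·V − fR·V_g = 0
With fR = 9.57×10⁻⁵ × 749×10³ m = 71.6 m/s:
V = [−fR + √((fR)² + 4 fR V_g)]/2 = [−71.6 + √(71.6² + 4×71.6×59.7)]/2 = 38.7 m/s
Subgeostrophic (V < V_g = 59.7 m/s), as expected around a low.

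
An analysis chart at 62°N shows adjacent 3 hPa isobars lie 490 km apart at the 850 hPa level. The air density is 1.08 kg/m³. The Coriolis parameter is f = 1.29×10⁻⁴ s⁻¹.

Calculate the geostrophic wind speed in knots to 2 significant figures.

8.5 knots

Pressure gradient: |∂P/∂n| = 300 Pa / 490000 m = 6.12×10⁻⁴ Pa/m
Geostrophic balance (pressure-gradient force = Coriolis force):
V_g = (1/(fρ)) |∂P/∂n| = 6.12×10⁻⁴ / (1.29×10⁻⁴ × 1.08) = 4.39 m/s
Converting: 4.39 m/s × 1.944 = 8.5 knots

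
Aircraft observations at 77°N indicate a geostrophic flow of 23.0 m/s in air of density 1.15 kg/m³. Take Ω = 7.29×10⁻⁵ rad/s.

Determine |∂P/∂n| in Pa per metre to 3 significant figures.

3.76×10⁻³ Pa/m

Coriolis parameter at 77°N:
f = 2Ω sin φ = 2 × 7.29×10⁻⁵ × sin 77° = 1.42×10⁻⁴ s⁻¹
Geostrophic balance rearranged: |∂P/∂n| = f ρ V_g
|∂P/∂n| = 1.42×10⁻⁴ × 1.15 × 23.0 = 3.76×10⁻³ Pa/m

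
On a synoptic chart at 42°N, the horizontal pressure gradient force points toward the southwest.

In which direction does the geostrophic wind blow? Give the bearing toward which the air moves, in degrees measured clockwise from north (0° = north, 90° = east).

315°

The pressure-gradient force points toward the southwest (bearing 225°).
Geostrophic balance: in the Northern Hemisphere the Coriolis force deflects motion to the right, so the geostrophic wind blows 90° to the right of the pressure-gradient force (low pressure on the left).
Rotating 225° by 90° clockwise gives 315° — the wind blows toward the northwest.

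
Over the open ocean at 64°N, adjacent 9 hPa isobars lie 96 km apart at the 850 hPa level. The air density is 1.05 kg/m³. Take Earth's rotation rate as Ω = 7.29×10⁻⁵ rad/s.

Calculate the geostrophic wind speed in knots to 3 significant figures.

Coriolis parameter at 64°N:
f = 2Ω sin φ = 2 × 7.29×10⁻⁵ × sin 64° = 1.31×10⁻⁴ s⁻¹
Pressure gradient: |∂P/∂n| = 900 Pa / 96000 m = 9.38×10⁻³ Pa/m
Geostrophic balance (pressure-gradient force = Coriolis force):
V_g = (1/(fρ)) |∂P/∂n| = 9.38×10⁻³ / (1.31×10⁻⁴ × 1.05) = 68.1 m/s
Converting: 68.1 m/s × 1.944 = 132 knots

132 knots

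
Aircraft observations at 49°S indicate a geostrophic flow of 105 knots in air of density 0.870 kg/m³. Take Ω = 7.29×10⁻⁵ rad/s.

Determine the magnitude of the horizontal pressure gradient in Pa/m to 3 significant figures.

Coriolis parameter at 49°S:
f = 2Ω sin φ = 2 × 7.29×10⁻⁵ × sin 49° = 1.10×10⁻⁴ s⁻¹
Wind speed in SI: 105 knots = 54.0 m/s
Geostrophic balance rearranged: |∂P/∂n| = f ρ V_g
|∂P/∂n| = 1.10×10⁻⁴ × 0.870 × 54.0 = 5.17×10⁻³ Pa/m

5.17×10⁻³ Pa/m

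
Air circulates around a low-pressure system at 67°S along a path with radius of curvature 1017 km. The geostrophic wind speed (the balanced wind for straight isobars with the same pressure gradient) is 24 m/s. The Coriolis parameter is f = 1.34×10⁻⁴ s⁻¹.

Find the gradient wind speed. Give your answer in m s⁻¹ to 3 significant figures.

Around a low, centrifugal force acts outward with Coriolis, so pressure-gradient force balances both:
(1/ρ)|∂P/∂n| = fV + V²/R  →  V² + fR·V − fR·V_g = 0
With fR = 1.34×10⁻⁴ × 1017×10³ m = 136 m/s:
V = [−fR + √((fR)² + 4 fR V_g)]/2 = [−136 + √(136² + 4×136×24)]/2 = 20.8 m/s
Subgeostrophic (V < V_g = 24 m/s), as expected around a low.

20.8 m s⁻¹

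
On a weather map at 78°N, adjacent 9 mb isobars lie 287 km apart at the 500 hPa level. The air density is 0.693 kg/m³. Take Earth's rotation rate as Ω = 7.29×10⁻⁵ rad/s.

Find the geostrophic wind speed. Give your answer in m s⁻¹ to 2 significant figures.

32 m s⁻¹

Coriolis parameter at 78°N:
f = 2Ω sin φ = 2 × 7.29×10⁻⁵ × sin 78° = 1.43×10⁻⁴ s⁻¹
Pressure gradient: |∂P/∂n| = 900 Pa / 287000 m = 3.14×10⁻³ Pa/m
Geostrophic balance (pressure-gradient force = Coriolis force):
V_g = (1/(fρ)) |∂P/∂n| = 3.14×10⁻³ / (1.43×10⁻⁴ × 0.693) = 31.7 m/s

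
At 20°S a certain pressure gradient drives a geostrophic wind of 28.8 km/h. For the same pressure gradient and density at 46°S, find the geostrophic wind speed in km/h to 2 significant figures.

With the same pressure gradient and density, V_g ∝ 1/f ∝ 1/sin φ.
V₂ = V₁ · sin φ₁ / sin φ₂ = 28.8 × sin 20° / sin 46°
V₂ = 28.8 × 0.3420/0.7193 = 14 km/h

14 km/h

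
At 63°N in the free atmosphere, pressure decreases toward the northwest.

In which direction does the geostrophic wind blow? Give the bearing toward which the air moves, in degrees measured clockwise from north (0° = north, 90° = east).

The pressure-gradient force points toward the northwest (bearing 315°).
Geostrophic balance: in the Northern Hemisphere the Coriolis force deflects motion to the right, so the geostrophic wind blows 90° to the right of the pressure-gradient force (low pressure on the left).
Rotating 315° by 90° clockwise gives 045° — the wind blows toward the northeast.

045°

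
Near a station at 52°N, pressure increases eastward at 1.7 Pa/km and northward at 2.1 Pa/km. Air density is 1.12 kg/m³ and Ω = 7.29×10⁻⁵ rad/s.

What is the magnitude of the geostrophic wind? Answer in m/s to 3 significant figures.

21.0 m/s

Coriolis parameter at 52°N:
f = 2Ω sin φ = 2 × 7.29×10⁻⁵ × sin 52° = 1.15×10⁻⁴ s⁻¹
Component geostrophic relations (x east, y north):
u_g = −(1/(fρ)) ∂P/∂y,  v_g = (1/(fρ)) ∂P/∂x
u_g = −(2.1×10⁻³)/(1.15×10⁻⁴ × 1.12) = −16.3 m/s;  v_g = (1.7×10⁻³)/(1.15×10⁻⁴ × 1.12) = 13.2 m/s
|V_g| = √(u_g² + v_g²) = 21.0 m/s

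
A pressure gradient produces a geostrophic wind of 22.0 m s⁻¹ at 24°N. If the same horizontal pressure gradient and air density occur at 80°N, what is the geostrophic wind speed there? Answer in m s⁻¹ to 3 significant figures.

9.09 m s⁻¹

With the same pressure gradient and density, V_g ∝ 1/f ∝ 1/sin φ.
V₂ = V₁ · sin φ₁ / sin φ₂ = 22.0 × sin 24° / sin 80°
V₂ = 22.0 × 0.4067/0.9848 = 9.09 m s⁻¹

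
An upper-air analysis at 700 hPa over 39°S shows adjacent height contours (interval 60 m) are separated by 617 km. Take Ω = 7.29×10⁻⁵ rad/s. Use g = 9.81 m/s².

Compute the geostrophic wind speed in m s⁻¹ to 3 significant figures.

Coriolis parameter at 39°S:
f = 2Ω sin φ = 2 × 7.29×10⁻⁵ × sin 39° = 9.18×10⁻⁵ s⁻¹
Height gradient: |∂Z/∂n| = 60 m / 617000 m = 9.72×10⁻⁵
On a pressure surface, geostrophic balance gives V_g = (g/f)|∂Z/∂n|:
V_g = 9.81 × 9.72×10⁻⁵ / 9.18×10⁻⁵ = 10.4 m/s

10.4 m s⁻¹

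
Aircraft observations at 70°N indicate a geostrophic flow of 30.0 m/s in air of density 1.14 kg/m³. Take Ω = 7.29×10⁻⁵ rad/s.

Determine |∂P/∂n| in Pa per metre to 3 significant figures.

Coriolis parameter at 70°N:
f = 2Ω sin φ = 2 × 7.29×10⁻⁵ × sin 70° = 1.37×10⁻⁴ s⁻¹
Geostrophic balance rearranged: |∂P/∂n| = f ρ V_g
|∂P/∂n| = 1.37×10⁻⁴ × 1.14 × 30.0 = 4.69×10⁻³ Pa/m

4.69×10⁻³ Pa/m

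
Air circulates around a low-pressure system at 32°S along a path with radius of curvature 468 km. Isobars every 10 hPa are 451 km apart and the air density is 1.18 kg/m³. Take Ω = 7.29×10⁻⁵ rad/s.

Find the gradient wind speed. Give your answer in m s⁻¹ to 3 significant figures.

16.7 m s⁻¹

Coriolis parameter at 32°S:
f = 2Ω sin φ = 2 × 7.29×10⁻⁵ × sin 32° = 7.73×10⁻⁵ s⁻¹
Pressure gradient: |∂P/∂n| = 1000 Pa / 451000 m = 2.22×10⁻³ Pa/m
Geostrophic speed: V_g = |∂P/∂n|/(fρ) = 2.22×10⁻³/(7.73×10⁻⁵ × 1.18) = 24.3 m/s
Around a low, centrifugal force acts outward with Coriolis, so pressure-gradient force balances both:
(1/ρ)|∂P/∂n| = fV + V²/R  →  V² + fR·V − fR·V_g = 0
With fR = 7.73×10⁻⁵ × 468×10³ m = 36.2 m/s:
V = [−fR + √((fR)² + 4 fR V_g)]/2 = [−36.2 + √(36.2² + 4×36.2×24.3)]/2 = 16.7 m/s
Subgeostrophic (V < V_g = 24.3 m/s), as expected around a low.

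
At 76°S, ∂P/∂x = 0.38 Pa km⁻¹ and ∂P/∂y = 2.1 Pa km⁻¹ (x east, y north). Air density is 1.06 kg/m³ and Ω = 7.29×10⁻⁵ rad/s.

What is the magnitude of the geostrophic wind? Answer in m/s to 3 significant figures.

Coriolis parameter at 76°S:
f = 2Ω sin φ = 2 × 7.29×10⁻⁵ × sin 76° = 1.41×10⁻⁴ s⁻¹
In the Southern Hemisphere f is negative: f = −1.41×10⁻⁴ s⁻¹.
Component geostrophic relations (x east, y north):
u_g = −(1/(fρ)) ∂P/∂y,  v_g = (1/(fρ)) ∂P/∂x
u_g = −(2.1×10⁻³)/(−1.41×10⁻⁴ × 1.06) = 14.0 m/s;  v_g = (0.38×10⁻³)/(−1.41×10⁻⁴ × 1.06) = −2.53 m/s
|V_g| = √(u_g² + v_g²) = 14.2 m/s

14.2 m/s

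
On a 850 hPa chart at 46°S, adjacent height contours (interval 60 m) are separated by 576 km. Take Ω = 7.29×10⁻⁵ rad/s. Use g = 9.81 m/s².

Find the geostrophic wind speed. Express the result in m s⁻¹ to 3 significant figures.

Coriolis parameter at 46°S:
f = 2Ω sin φ = 2 × 7.29×10⁻⁵ × sin 46° = 1.05×10⁻⁴ s⁻¹
Height gradient: |∂Z/∂n| = 60 m / 576000 m = 1.04×10⁻⁴
On a pressure surface, geostrophic balance gives V_g = (g/f)|∂Z/∂n|:
V_g = 9.81 × 1.04×10⁻⁴ / 1.05×10⁻⁴ = 9.74 m/s

9.74 m s⁻¹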